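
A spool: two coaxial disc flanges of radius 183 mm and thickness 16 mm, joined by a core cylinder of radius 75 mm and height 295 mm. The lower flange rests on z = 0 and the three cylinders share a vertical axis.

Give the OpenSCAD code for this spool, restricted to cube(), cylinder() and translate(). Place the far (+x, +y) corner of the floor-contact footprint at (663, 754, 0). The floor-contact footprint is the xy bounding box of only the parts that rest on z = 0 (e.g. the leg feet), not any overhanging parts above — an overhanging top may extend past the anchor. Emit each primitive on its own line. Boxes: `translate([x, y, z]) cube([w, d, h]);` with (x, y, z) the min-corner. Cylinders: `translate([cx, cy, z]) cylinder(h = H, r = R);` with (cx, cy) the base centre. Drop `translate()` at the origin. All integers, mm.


translate([480, 571, 0]) cylinder(h = 16, r = 183);
translate([480, 571, 16]) cylinder(h = 295, r = 75);
translate([480, 571, 311]) cylinder(h = 16, r = 183);


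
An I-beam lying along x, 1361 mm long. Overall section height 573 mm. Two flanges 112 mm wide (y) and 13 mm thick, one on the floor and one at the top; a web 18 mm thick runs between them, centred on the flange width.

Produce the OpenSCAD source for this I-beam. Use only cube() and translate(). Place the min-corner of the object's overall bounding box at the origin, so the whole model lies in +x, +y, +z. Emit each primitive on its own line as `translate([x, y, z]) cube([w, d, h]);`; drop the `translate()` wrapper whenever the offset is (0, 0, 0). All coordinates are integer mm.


cube([1361, 112, 13]);
translate([0, 47, 13]) cube([1361, 18, 547]);
translate([0, 0, 560]) cube([1361, 112, 13]);


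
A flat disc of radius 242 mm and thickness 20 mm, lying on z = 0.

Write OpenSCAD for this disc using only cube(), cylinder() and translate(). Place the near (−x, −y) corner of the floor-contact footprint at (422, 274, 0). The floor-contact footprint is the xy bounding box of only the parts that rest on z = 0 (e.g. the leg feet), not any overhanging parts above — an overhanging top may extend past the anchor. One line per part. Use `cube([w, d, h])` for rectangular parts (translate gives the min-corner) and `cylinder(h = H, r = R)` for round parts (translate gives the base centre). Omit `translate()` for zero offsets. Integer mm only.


translate([664, 516, 0]) cylinder(h = 20, r = 242);


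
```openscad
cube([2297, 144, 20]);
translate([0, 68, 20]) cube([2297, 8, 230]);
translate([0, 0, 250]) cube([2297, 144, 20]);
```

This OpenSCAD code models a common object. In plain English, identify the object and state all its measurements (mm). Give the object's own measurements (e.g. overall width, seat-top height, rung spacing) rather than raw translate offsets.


An I-beam lying along x, 2297 mm long. Overall section height 270 mm. Two flanges 144 mm wide (y) and 20 mm thick, one on the floor and one at the top; a web 8 mm thick runs between them, centred on the flange width.


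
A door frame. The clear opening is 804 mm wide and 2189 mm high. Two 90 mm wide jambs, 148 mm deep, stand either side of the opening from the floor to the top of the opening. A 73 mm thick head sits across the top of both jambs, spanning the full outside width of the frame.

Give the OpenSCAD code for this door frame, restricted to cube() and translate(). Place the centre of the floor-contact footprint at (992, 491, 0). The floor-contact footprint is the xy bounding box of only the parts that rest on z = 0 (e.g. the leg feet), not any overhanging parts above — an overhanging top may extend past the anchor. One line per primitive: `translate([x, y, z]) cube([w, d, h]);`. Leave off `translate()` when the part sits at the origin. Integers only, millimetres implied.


translate([500, 417, 0]) cube([90, 148, 2189]);
translate([1394, 417, 0]) cube([90, 148, 2189]);
translate([500, 417, 2189]) cube([984, 148, 73]);


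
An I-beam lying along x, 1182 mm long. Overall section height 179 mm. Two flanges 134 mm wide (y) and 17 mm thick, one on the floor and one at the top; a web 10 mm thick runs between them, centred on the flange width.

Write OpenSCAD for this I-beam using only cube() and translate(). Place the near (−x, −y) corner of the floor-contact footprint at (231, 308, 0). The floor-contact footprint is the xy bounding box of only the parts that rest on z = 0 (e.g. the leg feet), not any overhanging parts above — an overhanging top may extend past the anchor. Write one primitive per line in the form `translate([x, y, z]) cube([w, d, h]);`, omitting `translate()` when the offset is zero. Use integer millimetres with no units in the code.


translate([231, 308, 0]) cube([1182, 134, 17]);
translate([231, 370, 17]) cube([1182, 10, 145]);
translate([231, 308, 162]) cube([1182, 134, 17]);


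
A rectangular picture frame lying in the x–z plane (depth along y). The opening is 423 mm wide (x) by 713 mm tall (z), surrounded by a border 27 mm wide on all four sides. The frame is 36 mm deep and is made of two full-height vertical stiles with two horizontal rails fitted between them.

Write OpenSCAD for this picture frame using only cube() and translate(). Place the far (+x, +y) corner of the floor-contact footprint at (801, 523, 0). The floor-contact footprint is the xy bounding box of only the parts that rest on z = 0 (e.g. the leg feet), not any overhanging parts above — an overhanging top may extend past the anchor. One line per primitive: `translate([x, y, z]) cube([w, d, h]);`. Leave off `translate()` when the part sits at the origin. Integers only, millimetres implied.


translate([324, 487, 0]) cube([27, 36, 767]);
translate([774, 487, 0]) cube([27, 36, 767]);
translate([351, 487, 0]) cube([423, 36, 27]);
translate([351, 487, 740]) cube([423, 36, 27]);


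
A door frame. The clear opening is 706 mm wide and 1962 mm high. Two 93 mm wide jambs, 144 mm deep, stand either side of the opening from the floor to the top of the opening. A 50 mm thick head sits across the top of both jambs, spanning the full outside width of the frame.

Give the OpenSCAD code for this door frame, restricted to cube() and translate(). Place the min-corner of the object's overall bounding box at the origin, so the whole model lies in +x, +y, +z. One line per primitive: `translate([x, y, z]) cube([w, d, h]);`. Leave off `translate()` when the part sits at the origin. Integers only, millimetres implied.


cube([93, 144, 1962]);
translate([799, 0, 0]) cube([93, 144, 1962]);
translate([0, 0, 1962]) cube([892, 144, 50]);


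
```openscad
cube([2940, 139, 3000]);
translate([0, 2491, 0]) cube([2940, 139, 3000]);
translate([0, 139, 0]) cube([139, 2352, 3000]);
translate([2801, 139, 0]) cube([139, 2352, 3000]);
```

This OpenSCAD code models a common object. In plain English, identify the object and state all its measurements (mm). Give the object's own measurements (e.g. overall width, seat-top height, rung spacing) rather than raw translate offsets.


The wall frame of a small rectangular building: four walls, each 3000 mm tall and 139 mm thick, enclosing a footprint 2940 mm (x) by 2630 mm (y) outside-to-outside, with no floor or roof. The front and back walls (the −y and +y sides) span the full width; the two side walls fit between them.


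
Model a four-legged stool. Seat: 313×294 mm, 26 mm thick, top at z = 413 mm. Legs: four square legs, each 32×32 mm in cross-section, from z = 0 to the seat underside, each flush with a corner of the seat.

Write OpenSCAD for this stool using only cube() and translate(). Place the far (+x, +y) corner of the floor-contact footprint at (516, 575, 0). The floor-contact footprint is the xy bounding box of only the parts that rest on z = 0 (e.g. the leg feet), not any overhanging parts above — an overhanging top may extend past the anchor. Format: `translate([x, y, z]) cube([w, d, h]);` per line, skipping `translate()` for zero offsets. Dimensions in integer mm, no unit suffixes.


translate([203, 281, 387]) cube([313, 294, 26]);
translate([203, 281, 0]) cube([32, 32, 387]);
translate([484, 281, 0]) cube([32, 32, 387]);
translate([203, 543, 0]) cube([32, 32, 387]);
translate([484, 543, 0]) cube([32, 32, 387]);


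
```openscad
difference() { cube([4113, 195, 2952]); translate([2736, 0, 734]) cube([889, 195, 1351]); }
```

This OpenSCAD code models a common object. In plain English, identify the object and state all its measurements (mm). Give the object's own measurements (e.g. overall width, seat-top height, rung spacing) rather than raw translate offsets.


A wall 4113 mm long (x), 195 mm thick (y), 2952 mm tall, with a rectangular window opening cut through it. The opening is 889 mm wide and 1351 mm tall; its sill is at z = 734 mm and its near (−x) edge is 2736 mm from the wall's −x end. The opening passes through the full wall thickness.


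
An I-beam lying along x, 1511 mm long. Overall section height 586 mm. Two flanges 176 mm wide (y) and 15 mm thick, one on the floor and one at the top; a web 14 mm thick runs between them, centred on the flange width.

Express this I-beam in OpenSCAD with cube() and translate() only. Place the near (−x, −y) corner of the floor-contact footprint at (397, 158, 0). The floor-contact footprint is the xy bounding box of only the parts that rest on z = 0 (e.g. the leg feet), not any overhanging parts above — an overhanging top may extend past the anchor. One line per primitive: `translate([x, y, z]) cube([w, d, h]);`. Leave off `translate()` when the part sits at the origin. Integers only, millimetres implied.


translate([397, 158, 0]) cube([1511, 176, 15]);
translate([397, 239, 15]) cube([1511, 14, 556]);
translate([397, 158, 571]) cube([1511, 176, 15]);


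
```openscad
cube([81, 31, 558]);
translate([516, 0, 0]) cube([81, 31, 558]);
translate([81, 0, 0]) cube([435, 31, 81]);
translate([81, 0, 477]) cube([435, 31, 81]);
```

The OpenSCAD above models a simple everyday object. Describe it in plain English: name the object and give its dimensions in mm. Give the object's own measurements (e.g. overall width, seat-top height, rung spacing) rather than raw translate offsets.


A rectangular picture frame lying in the x–z plane (depth along y). The opening is 435 mm wide (x) by 396 mm tall (z), surrounded by a border 81 mm wide on all four sides. The frame is 31 mm deep and is made of two full-height vertical stiles with two horizontal rails fitted between them.


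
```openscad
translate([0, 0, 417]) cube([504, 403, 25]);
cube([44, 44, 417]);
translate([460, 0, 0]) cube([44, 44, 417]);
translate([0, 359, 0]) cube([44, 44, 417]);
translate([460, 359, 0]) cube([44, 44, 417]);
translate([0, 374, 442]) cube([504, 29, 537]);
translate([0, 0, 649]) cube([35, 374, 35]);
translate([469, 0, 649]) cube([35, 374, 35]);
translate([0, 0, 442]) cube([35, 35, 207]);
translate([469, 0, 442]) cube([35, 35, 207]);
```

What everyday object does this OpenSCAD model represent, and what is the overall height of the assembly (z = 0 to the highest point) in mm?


A chair. The overall height is 979 mm.

A slab on four corner posts with a tall panel at the back — a chair. The seat slab sits at z = 417 with thickness 25, and the 537 mm backrest starts at the seat top, so the overall height is 417 + 25 + 537 = 979 mm.


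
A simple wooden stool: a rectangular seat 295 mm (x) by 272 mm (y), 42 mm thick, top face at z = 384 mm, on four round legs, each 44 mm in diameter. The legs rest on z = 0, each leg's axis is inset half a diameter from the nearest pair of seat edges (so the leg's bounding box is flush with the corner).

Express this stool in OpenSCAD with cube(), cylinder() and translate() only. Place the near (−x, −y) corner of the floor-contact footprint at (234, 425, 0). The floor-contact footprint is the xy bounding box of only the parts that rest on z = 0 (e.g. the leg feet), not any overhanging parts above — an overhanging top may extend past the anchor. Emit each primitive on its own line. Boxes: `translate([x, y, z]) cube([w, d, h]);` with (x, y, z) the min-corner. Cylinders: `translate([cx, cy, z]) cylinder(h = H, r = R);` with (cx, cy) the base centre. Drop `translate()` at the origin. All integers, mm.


// leg_h = 384 - 42 = 342
translate([234, 425, 342]) cube([295, 272, 42]);
translate([256, 447, 0]) cylinder(h = 342, r = 22);
translate([507, 447, 0]) cylinder(h = 342, r = 22);
translate([256, 675, 0]) cylinder(h = 342, r = 22);
translate([507, 675, 0]) cylinder(h = 342, r = 22);


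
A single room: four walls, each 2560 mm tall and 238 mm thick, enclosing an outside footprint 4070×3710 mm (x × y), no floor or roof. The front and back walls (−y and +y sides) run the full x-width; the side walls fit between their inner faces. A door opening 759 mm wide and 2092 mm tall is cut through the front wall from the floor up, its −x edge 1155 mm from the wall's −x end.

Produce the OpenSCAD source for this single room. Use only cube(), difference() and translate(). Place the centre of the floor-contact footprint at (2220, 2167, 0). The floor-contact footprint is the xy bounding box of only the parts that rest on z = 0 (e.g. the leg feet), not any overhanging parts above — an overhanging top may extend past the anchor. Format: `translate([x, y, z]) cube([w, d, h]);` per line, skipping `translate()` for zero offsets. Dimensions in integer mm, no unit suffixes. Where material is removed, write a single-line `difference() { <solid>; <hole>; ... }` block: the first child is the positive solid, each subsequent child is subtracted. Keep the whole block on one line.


difference() { translate([185, 312, 0]) cube([4070, 238, 2560]); translate([1340, 312, 0]) cube([759, 238, 2092]); }
translate([185, 3784, 0]) cube([4070, 238, 2560]);
translate([185, 550, 0]) cube([238, 3234, 2560]);
translate([4017, 550, 0]) cube([238, 3234, 2560]);


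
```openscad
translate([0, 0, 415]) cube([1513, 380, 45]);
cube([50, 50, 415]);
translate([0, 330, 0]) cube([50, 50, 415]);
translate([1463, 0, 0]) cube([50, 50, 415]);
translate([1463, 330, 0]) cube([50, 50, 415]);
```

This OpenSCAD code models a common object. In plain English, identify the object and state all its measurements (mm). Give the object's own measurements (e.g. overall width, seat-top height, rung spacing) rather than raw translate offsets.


A bench: a 1513×380 mm seat slab, 45 mm thick, top at z = 460 mm, on four 50×50 mm square legs flush with the seat corners and standing on z = 0.


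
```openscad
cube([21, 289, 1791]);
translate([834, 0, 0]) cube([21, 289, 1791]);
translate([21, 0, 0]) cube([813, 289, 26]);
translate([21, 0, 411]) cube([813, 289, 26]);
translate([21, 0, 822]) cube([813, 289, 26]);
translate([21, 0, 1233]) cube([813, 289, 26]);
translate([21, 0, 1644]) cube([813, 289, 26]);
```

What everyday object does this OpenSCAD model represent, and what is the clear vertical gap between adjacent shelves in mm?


A bookshelf. The clear shelf gap is 385 mm.

Two tall side panels with 5 horizontal boards between them — a bookshelf. The first two shelf undersides are at z = 0 and z = 411; with shelf thickness 26, the clear gap is 411 − 0 − 26 = 385 mm.


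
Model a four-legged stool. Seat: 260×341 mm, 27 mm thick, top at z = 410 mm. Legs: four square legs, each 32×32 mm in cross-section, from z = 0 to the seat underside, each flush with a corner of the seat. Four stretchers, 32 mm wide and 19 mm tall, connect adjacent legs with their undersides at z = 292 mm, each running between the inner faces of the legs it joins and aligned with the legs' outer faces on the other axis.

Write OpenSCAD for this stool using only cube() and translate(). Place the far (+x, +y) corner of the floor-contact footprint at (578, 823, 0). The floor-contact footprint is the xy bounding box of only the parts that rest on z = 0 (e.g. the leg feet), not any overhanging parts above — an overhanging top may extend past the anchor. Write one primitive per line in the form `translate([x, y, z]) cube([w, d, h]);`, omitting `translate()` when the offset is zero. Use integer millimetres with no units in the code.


translate([318, 482, 383]) cube([260, 341, 27]);
translate([318, 482, 0]) cube([32, 32, 383]);
translate([546, 482, 0]) cube([32, 32, 383]);
translate([318, 791, 0]) cube([32, 32, 383]);
translate([546, 791, 0]) cube([32, 32, 383]);
translate([350, 482, 292]) cube([196, 32, 19]);
translate([350, 791, 292]) cube([196, 32, 19]);
translate([318, 514, 292]) cube([32, 277, 19]);
translate([546, 514, 292]) cube([32, 277, 19]);


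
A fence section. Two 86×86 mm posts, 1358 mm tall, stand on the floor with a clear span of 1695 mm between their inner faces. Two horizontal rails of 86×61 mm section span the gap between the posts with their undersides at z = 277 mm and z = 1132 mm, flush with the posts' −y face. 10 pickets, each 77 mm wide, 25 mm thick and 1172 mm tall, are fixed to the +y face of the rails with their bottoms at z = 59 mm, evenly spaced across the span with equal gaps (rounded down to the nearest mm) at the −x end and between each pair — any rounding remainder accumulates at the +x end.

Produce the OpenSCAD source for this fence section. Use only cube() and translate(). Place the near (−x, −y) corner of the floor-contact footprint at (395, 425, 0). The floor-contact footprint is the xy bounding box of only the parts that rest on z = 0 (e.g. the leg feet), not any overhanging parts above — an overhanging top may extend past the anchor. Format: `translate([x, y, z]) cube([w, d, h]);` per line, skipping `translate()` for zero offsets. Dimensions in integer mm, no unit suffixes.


translate([395, 425, 0]) cube([86, 86, 1358]);
translate([2176, 425, 0]) cube([86, 86, 1358]);
translate([481, 425, 277]) cube([1695, 86, 61]);
translate([481, 425, 1132]) cube([1695, 86, 61]);
translate([565, 511, 59]) cube([77, 25, 1172]);
translate([726, 511, 59]) cube([77, 25, 1172]);
translate([887, 511, 59]) cube([77, 25, 1172]);
translate([1048, 511, 59]) cube([77, 25, 1172]);
translate([1209, 511, 59]) cube([77, 25, 1172]);
translate([1370, 511, 59]) cube([77, 25, 1172]);
translate([1531, 511, 59]) cube([77, 25, 1172]);
translate([1692, 511, 59]) cube([77, 25, 1172]);
translate([1853, 511, 59]) cube([77, 25, 1172]);
translate([2014, 511, 59]) cube([77, 25, 1172]);


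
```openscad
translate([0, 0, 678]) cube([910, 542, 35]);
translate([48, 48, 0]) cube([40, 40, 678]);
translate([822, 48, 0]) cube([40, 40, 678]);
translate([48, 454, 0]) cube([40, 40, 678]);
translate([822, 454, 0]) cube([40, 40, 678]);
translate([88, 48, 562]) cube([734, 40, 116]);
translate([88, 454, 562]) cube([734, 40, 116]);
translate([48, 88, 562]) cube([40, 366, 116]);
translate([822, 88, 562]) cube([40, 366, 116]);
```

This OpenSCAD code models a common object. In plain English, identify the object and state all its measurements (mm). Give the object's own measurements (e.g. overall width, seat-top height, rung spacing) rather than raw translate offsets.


A table: top 910 mm (x) × 542 mm (y), 35 mm thick, upper face at z = 713 mm, on four 40×40 mm square legs, each inset 48 mm from the nearest pair of top edges from z = 0 to the bottom of the top. Four apron rails, 40 mm thick and 116 mm tall, run between adjacent legs with their top edges flush with the underside of the top and their outer faces flush with the legs' outer faces.


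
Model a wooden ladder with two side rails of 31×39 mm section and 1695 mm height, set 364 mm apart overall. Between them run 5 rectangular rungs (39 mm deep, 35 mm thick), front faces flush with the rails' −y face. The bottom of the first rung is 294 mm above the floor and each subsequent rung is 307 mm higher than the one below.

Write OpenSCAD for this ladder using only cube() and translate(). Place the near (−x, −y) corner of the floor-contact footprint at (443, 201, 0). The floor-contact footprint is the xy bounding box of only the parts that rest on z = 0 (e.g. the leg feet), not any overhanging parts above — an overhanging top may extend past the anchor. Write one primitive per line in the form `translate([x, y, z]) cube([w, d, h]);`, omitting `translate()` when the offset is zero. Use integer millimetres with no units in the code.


translate([443, 201, 0]) cube([31, 39, 1695]);
translate([776, 201, 0]) cube([31, 39, 1695]);
translate([474, 201, 294]) cube([302, 39, 35]);
translate([474, 201, 601]) cube([302, 39, 35]);
translate([474, 201, 908]) cube([302, 39, 35]);
translate([474, 201, 1215]) cube([302, 39, 35]);
translate([474, 201, 1522]) cube([302, 39, 35]);


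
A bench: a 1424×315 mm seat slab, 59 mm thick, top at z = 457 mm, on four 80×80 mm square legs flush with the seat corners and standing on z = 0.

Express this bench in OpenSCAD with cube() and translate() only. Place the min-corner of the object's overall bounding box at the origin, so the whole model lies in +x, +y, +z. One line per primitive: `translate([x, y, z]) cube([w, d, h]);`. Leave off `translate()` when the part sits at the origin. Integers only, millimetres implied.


translate([0, 0, 398]) cube([1424, 315, 59]);
cube([80, 80, 398]);
translate([0, 235, 0]) cube([80, 80, 398]);
translate([1344, 0, 0]) cube([80, 80, 398]);
translate([1344, 235, 0]) cube([80, 80, 398]);


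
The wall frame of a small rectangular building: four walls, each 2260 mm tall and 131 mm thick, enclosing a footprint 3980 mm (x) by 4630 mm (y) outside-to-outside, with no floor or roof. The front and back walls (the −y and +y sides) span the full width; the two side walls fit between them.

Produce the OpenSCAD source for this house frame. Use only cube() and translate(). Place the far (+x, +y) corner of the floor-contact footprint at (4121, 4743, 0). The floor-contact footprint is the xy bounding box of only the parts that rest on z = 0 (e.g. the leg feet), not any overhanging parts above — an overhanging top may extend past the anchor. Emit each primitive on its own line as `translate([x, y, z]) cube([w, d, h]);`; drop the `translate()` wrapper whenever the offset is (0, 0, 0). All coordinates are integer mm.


translate([141, 113, 0]) cube([3980, 131, 2260]);
translate([141, 4612, 0]) cube([3980, 131, 2260]);
translate([141, 244, 0]) cube([131, 4368, 2260]);
translate([3990, 244, 0]) cube([131, 4368, 2260]);


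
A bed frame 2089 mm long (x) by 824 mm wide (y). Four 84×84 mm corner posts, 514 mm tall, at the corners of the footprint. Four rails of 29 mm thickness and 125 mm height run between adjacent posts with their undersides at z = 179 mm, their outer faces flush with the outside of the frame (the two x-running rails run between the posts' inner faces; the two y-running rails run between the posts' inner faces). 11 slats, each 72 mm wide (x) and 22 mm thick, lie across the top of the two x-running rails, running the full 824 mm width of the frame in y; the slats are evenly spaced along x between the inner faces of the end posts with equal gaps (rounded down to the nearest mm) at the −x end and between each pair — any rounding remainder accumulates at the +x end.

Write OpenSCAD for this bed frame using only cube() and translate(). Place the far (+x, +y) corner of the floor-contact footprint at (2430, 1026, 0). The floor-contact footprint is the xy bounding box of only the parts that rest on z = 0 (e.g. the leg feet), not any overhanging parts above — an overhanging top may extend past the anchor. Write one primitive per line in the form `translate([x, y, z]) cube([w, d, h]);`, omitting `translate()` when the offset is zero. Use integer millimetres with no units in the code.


// slat z = rail_z + rail_h = 179 + 125 = 304
// slat gap = ⌊(1921 − 11·72) / 12⌋ = 94
translate([341, 202, 0]) cube([84, 84, 514]);
translate([341, 942, 0]) cube([84, 84, 514]);
translate([2346, 202, 0]) cube([84, 84, 514]);
translate([2346, 942, 0]) cube([84, 84, 514]);
translate([425, 202, 179]) cube([1921, 29, 125]);
translate([425, 997, 179]) cube([1921, 29, 125]);
translate([341, 286, 179]) cube([29, 656, 125]);
translate([2401, 286, 179]) cube([29, 656, 125]);
translate([519, 202, 304]) cube([72, 824, 22]);
translate([685, 202, 304]) cube([72, 824, 22]);
translate([851, 202, 304]) cube([72, 824, 22]);
translate([1017, 202, 304]) cube([72, 824, 22]);
translate([1183, 202, 304]) cube([72, 824, 22]);
translate([1349, 202, 304]) cube([72, 824, 22]);
translate([1515, 202, 304]) cube([72, 824, 22]);
translate([1681, 202, 304]) cube([72, 824, 22]);
translate([1847, 202, 304]) cube([72, 824, 22]);
translate([2013, 202, 304]) cube([72, 824, 22]);
translate([2179, 202, 304]) cube([72, 824, 22]);


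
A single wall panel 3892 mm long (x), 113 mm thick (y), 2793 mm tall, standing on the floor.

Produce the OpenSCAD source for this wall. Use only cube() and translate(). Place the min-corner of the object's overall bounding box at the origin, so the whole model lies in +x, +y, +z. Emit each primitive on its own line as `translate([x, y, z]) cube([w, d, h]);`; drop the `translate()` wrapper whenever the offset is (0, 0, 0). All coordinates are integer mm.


cube([3892, 113, 2793]);


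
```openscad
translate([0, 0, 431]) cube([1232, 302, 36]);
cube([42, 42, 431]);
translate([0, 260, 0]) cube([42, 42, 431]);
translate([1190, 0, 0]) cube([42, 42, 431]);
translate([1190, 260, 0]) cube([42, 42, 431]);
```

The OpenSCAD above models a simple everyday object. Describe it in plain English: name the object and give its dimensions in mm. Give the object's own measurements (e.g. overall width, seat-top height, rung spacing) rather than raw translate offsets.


A bench: a 1232×302 mm seat slab, 36 mm thick, top at z = 467 mm, on four 42×42 mm square legs flush with the seat corners and standing on z = 0.


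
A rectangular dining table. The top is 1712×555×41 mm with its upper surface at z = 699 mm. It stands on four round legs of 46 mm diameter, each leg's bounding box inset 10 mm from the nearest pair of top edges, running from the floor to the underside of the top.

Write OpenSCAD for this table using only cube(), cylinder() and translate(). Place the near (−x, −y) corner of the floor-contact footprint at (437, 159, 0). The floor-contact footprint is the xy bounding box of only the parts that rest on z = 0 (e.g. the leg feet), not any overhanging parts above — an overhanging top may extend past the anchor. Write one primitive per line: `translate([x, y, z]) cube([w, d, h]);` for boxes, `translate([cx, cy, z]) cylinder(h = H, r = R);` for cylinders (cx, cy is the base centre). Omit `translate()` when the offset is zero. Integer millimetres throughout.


// leg_h = 699 - 41 = 658
translate([427, 149, 658]) cube([1712, 555, 41]);
translate([460, 182, 0]) cylinder(h = 658, r = 23);
translate([2106, 182, 0]) cylinder(h = 658, r = 23);
translate([460, 671, 0]) cylinder(h = 658, r = 23);
translate([2106, 671, 0]) cylinder(h = 658, r = 23);


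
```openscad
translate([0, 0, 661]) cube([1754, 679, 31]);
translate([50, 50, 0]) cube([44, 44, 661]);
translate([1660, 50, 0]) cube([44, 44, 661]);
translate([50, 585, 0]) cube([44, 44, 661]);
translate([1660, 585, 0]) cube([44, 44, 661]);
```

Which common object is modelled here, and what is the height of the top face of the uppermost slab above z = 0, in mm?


A table. The table height is 692 mm.

A 1754×679×31 slab sits at z = 661 on four 44 mm square posts — a table. The top surface is at 661 + 31 = 692 mm.


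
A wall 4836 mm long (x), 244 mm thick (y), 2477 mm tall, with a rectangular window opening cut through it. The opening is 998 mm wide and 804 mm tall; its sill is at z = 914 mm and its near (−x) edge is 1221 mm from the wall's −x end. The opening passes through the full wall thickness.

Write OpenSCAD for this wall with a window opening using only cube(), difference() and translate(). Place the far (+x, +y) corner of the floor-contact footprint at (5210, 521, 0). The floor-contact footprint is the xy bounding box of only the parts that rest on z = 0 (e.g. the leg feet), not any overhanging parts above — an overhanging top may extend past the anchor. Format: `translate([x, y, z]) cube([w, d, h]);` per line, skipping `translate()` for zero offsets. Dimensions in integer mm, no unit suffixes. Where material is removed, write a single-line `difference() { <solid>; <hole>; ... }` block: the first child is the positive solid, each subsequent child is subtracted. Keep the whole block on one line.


difference() { translate([374, 277, 0]) cube([4836, 244, 2477]); translate([1595, 277, 914]) cube([998, 244, 804]); }


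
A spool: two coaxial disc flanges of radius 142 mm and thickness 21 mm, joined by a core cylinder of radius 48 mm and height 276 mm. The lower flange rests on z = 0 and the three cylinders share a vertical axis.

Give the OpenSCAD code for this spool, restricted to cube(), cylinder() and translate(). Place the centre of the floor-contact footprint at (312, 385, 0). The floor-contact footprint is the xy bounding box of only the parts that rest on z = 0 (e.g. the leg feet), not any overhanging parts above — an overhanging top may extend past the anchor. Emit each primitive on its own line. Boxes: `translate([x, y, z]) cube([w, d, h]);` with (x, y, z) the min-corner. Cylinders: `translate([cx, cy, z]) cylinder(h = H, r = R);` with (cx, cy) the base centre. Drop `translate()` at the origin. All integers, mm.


translate([312, 385, 0]) cylinder(h = 21, r = 142);
translate([312, 385, 21]) cylinder(h = 276, r = 48);
translate([312, 385, 297]) cylinder(h = 21, r = 142);


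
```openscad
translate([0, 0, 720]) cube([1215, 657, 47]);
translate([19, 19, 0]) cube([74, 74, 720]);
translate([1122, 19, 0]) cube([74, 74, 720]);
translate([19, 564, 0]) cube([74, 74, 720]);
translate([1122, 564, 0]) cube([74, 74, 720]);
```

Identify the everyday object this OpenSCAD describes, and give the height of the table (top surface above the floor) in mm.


A table. The table height is 767 mm.

A 1215×657×47 slab sits at z = 720 on four 74 mm square posts — a table. The top surface is at 720 + 47 = 767 mm.


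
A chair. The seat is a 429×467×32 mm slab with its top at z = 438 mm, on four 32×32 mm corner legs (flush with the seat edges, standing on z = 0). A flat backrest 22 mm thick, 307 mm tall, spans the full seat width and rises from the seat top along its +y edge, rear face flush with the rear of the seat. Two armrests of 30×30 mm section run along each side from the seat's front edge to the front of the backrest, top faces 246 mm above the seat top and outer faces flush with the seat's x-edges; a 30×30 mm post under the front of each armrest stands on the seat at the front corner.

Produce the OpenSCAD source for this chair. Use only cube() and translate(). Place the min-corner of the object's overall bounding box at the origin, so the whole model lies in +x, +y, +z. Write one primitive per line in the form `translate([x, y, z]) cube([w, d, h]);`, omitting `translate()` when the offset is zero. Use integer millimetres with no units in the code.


translate([0, 0, 406]) cube([429, 467, 32]);
cube([32, 32, 406]);
translate([397, 0, 0]) cube([32, 32, 406]);
translate([0, 435, 0]) cube([32, 32, 406]);
translate([397, 435, 0]) cube([32, 32, 406]);
translate([0, 445, 438]) cube([429, 22, 307]);
translate([0, 0, 654]) cube([30, 445, 30]);
translate([399, 0, 654]) cube([30, 445, 30]);
translate([0, 0, 438]) cube([30, 30, 216]);
translate([399, 0, 438]) cube([30, 30, 216]);


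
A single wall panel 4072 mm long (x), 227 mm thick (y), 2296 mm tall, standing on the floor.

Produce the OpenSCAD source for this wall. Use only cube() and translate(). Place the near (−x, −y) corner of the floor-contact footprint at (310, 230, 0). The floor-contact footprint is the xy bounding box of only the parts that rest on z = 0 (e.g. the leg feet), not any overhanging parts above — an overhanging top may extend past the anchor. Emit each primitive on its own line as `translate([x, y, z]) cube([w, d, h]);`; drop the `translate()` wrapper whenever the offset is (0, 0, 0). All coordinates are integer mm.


translate([310, 230, 0]) cube([4072, 227, 2296]);


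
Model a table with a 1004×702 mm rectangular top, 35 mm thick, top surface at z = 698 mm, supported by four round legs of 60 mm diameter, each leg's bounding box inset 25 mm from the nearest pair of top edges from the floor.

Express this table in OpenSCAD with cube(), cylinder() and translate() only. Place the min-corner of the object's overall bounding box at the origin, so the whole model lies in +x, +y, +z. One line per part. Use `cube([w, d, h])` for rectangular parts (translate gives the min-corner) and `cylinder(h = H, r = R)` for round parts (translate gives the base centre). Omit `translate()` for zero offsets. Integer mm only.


translate([0, 0, 663]) cube([1004, 702, 35]);
translate([55, 55, 0]) cylinder(h = 663, r = 30);
translate([949, 55, 0]) cylinder(h = 663, r = 30);
translate([55, 647, 0]) cylinder(h = 663, r = 30);
translate([949, 647, 0]) cylinder(h = 663, r = 30);


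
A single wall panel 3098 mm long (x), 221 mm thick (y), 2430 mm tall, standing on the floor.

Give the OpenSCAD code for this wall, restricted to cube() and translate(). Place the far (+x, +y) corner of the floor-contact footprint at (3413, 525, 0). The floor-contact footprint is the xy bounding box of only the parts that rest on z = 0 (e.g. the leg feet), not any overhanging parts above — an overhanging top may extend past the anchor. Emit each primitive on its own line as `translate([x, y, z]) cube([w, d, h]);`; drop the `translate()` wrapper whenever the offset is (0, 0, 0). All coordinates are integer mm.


translate([315, 304, 0]) cube([3098, 221, 2430]);


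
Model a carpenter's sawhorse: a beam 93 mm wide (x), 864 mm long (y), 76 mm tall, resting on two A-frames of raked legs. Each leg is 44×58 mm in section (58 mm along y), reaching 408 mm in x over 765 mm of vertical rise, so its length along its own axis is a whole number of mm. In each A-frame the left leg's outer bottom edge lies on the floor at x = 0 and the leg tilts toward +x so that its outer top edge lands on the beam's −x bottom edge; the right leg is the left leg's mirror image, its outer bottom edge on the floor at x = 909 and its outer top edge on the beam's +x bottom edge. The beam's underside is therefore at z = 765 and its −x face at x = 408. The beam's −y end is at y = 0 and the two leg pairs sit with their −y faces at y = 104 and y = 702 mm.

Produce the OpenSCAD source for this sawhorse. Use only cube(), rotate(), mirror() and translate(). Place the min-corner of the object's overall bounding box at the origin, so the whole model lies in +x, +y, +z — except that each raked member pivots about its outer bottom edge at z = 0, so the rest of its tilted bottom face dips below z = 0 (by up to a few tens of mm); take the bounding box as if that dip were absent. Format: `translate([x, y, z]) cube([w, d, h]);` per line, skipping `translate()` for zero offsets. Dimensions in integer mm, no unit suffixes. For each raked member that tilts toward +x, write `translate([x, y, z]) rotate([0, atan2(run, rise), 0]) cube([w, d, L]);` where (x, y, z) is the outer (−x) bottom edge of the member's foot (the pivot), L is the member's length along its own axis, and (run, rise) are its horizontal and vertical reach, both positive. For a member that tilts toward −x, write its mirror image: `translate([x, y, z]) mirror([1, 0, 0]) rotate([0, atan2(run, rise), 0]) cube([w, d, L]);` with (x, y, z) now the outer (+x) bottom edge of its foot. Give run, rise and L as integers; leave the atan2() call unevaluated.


translate([408, 0, 765]) cube([93, 864, 76]);
translate([0, 104, 0]) rotate([0, atan2(408, 765), 0]) cube([44, 58, 867]);
translate([909, 104, 0]) mirror([1, 0, 0]) rotate([0, atan2(408, 765), 0]) cube([44, 58, 867]);
translate([0, 702, 0]) rotate([0, atan2(408, 765), 0]) cube([44, 58, 867]);
translate([909, 702, 0]) mirror([1, 0, 0]) rotate([0, atan2(408, 765), 0]) cube([44, 58, 867]);


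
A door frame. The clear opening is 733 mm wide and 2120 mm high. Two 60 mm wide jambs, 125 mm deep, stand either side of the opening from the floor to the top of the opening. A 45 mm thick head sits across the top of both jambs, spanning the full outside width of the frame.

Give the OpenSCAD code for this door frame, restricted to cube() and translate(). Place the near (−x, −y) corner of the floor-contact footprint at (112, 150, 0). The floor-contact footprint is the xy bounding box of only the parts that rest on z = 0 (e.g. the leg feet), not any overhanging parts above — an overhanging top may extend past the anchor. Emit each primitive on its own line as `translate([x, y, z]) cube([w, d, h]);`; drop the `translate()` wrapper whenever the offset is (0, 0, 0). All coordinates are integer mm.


translate([112, 150, 0]) cube([60, 125, 2120]);
translate([905, 150, 0]) cube([60, 125, 2120]);
translate([112, 150, 2120]) cube([853, 125, 45]);


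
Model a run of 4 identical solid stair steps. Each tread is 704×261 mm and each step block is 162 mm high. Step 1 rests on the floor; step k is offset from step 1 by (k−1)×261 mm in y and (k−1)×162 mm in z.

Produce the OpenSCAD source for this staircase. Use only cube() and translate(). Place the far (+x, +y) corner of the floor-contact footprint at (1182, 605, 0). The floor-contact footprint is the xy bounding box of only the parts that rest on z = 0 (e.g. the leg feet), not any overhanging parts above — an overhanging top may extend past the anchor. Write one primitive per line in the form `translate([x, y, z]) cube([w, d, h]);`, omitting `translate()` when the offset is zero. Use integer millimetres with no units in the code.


translate([478, 344, 0]) cube([704, 261, 162]);
translate([478, 605, 162]) cube([704, 261, 162]);
translate([478, 866, 324]) cube([704, 261, 162]);
translate([478, 1127, 486]) cube([704, 261, 162]);


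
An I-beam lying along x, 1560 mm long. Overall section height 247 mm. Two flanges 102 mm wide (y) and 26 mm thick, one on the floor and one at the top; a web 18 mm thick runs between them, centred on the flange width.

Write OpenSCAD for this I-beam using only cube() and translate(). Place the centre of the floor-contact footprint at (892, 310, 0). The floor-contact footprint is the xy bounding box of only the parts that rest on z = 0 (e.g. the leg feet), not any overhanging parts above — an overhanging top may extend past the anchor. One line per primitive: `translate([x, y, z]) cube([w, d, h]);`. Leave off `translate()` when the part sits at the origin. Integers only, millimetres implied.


translate([112, 259, 0]) cube([1560, 102, 26]);
translate([112, 301, 26]) cube([1560, 18, 195]);
translate([112, 259, 221]) cube([1560, 102, 26]);


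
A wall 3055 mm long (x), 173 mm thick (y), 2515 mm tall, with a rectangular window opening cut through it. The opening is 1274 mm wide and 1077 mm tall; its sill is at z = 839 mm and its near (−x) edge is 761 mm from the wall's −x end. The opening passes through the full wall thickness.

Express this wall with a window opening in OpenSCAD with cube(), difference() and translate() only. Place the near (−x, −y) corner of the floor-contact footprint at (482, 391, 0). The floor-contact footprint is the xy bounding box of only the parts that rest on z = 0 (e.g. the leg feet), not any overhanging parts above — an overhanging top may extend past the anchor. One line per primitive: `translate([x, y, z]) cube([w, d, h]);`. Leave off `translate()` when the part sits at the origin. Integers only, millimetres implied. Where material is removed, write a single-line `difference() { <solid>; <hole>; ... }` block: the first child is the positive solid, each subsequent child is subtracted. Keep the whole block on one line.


difference() { translate([482, 391, 0]) cube([3055, 173, 2515]); translate([1243, 391, 839]) cube([1274, 173, 1077]); }


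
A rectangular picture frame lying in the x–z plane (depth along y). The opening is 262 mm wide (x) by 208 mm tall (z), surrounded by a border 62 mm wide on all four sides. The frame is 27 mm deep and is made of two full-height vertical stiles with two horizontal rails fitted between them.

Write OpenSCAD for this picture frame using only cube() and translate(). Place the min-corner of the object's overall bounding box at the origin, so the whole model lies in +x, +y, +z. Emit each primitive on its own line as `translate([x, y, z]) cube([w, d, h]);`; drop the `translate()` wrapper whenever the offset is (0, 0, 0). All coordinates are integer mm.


cube([62, 27, 332]);
translate([324, 0, 0]) cube([62, 27, 332]);
translate([62, 0, 0]) cube([262, 27, 62]);
translate([62, 0, 270]) cube([262, 27, 62]);
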